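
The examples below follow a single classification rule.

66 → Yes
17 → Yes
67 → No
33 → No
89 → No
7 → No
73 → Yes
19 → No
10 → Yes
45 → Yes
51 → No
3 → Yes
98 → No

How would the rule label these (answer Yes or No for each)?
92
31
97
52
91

No, Yes, No, Yes, No

The common property of the 'Yes' items is: ≡ 3 (mod 7). No 'No' item has it.
92 — 92 mod 7 = 1, hence No. 31 — 31 mod 7 = 3, hence Yes. 97 — 97 mod 7 = 6, hence No. 52 — 52 mod 7 = 3, hence Yes. 91 — 91 mod 7 = 0, hence No.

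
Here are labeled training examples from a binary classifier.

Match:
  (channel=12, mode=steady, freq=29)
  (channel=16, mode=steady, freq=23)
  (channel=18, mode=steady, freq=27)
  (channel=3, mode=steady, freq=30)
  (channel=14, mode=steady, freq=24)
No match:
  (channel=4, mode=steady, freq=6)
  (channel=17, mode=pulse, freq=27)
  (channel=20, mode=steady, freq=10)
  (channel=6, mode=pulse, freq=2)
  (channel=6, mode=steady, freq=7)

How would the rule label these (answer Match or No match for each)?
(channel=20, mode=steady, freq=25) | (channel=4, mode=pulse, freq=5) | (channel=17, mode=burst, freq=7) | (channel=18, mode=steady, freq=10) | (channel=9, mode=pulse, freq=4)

Every 'Match' example satisfies: mode is steady AND freq ≥ 23. None of the 'No match' examples do.
(channel=20, mode=steady, freq=25) → mode is steady, freq = 25 → Match.
(channel=4, mode=pulse, freq=5) → mode is pulse, freq = 5 → No match.
(channel=17, mode=burst, freq=7) → mode is burst, freq = 7 → No match.
(channel=18, mode=steady, freq=10) → mode is steady, freq = 10 → No match.
(channel=9, mode=pulse, freq=4) → mode is pulse, freq = 4 → No match.

Match, No match, No match, No match, No match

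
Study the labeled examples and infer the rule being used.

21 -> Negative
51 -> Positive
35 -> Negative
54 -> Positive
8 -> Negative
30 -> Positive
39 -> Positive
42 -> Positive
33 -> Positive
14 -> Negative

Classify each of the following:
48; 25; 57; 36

Positive, Negative, Positive, Positive

The common property of the 'Positive' items is: multiple of 3 AND at least 30. No 'Negative' item has it.
48: 48 = 3·16, 48 ≥ 30, matches → Positive.
25: 25 = 3·8 + 1, 25 < 30, doesn't qualify → Negative.
57: 57 = 3·19, 57 ≥ 30, matches → Positive.
36: 36 = 3·12, 36 ≥ 30, matches → Positive.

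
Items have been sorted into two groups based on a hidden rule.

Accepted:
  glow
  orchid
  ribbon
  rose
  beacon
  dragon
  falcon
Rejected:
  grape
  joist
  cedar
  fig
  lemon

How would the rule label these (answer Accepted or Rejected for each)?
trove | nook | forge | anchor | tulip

Rejected, Accepted, Rejected, Accepted, Rejected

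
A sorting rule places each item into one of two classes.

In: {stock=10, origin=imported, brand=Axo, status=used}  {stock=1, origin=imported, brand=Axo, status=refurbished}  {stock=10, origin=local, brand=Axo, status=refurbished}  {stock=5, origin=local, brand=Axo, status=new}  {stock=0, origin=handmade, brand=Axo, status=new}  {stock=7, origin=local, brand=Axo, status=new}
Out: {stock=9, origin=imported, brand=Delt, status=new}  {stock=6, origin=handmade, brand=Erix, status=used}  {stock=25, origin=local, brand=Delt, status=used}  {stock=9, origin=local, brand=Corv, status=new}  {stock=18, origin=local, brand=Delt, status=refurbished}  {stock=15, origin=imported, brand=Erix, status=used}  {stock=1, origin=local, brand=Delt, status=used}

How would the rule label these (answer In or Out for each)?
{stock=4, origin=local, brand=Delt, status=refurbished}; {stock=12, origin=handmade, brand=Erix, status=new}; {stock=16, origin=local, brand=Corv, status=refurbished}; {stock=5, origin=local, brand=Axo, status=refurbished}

A rule that fits every label: brand is Axo — true of each 'In' example, false of each 'Out' one.
{stock=4, origin=local, brand=Delt, status=refurbished}: brand is Delt — does not fit, so Out.
{stock=12, origin=handmade, brand=Erix, status=new}: brand is Erix — does not fit, so Out.
{stock=16, origin=local, brand=Corv, status=refurbished}: brand is Corv — does not fit, so Out.
{stock=5, origin=local, brand=Axo, status=refurbished}: brand is Axo — matches, so In.

Out, Out, Out, In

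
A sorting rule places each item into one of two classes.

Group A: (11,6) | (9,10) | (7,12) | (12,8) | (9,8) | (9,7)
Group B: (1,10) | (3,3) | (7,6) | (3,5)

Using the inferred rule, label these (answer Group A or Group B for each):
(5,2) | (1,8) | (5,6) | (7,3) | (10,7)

Group B, Group B, Group B, Group B, Group A

Rule: sum ≥ 16. This holds for each 'Group A' example and fails for each 'Group B' one.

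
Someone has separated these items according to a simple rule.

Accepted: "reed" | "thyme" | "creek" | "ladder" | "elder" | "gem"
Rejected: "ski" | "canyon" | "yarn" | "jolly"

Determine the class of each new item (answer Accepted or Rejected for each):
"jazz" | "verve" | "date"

Rejected, Accepted, Accepted

The simplest hypothesis consistent with all the labels is: contains 'e'.
"jazz": no 'e', does not satisfy this → Rejected. "verve": has 'e', meets the rule → Accepted. "date": has 'e', meets the rule → Accepted.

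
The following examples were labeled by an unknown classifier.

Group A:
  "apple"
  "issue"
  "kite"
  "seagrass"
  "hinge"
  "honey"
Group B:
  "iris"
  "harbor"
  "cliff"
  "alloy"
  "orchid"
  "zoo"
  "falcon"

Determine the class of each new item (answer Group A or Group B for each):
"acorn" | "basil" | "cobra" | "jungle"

One predicate separates the groups cleanly: contains 'e'.
"acorn" → no 'e' → Group B.
"basil" → no 'e' → Group B.
"cobra" → no 'e' → Group B.
"jungle" → has 'e' → Group A.

Group B, Group B, Group B, Group A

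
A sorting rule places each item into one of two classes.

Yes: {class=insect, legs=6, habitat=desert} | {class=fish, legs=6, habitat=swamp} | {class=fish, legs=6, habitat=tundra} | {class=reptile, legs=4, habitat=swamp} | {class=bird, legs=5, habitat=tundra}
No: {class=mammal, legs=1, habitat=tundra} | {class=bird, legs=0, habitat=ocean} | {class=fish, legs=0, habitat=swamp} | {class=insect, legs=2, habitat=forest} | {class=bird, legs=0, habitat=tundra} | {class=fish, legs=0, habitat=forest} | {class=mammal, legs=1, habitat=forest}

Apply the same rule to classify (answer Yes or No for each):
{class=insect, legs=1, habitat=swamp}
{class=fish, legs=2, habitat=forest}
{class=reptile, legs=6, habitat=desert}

No, No, Yes

The distinguishing property — legs ≥ 4 — holds for all the 'Yes' cases and none of the 'No' cases.
{class=insect, legs=1, habitat=swamp}: No (legs = 1).
{class=fish, legs=2, habitat=forest}: No (legs = 2).
{class=reptile, legs=6, habitat=desert}: Yes (legs = 6).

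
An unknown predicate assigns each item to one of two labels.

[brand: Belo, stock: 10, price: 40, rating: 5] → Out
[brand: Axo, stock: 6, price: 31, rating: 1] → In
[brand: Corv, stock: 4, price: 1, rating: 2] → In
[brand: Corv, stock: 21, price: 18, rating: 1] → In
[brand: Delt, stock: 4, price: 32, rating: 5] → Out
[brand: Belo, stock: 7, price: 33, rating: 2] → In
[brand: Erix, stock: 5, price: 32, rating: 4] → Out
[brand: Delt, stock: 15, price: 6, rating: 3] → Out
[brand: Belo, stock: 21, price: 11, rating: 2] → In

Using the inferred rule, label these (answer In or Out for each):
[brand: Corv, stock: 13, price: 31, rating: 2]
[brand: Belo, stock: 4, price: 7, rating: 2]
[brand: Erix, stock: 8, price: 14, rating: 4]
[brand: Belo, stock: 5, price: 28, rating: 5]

In, In, Out, Out

The common property of the 'In' items is: rating ≤ 2. No 'Out' item has it.
In: [brand: Corv, stock: 13, price: 31, rating: 2], since rating = 2. In: [brand: Belo, stock: 4, price: 7, rating: 2], since rating = 2. Out: [brand: Erix, stock: 8, price: 14, rating: 4], since rating = 4. Out: [brand: Belo, stock: 5, price: 28, rating: 5], since rating = 5.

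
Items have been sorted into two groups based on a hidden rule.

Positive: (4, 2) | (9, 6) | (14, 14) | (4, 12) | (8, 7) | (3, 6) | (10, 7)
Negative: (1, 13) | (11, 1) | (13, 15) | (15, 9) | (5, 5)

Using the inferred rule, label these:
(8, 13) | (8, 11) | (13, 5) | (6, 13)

A rule that fits every label: product is even — true of each 'Positive' example, false of each 'Negative' one.

Positive, Positive, Negative, Positive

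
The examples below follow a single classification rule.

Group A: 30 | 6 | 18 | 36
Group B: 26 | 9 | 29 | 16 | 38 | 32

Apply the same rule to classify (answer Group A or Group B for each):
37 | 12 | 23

Comparing the two groups points to one rule — multiple of 6.
37: 37 = 6·6 + 1 — doesn't qualify, so Group B.
12: 12 = 6·2 — fits, so Group A.
23: 23 = 6·3 + 5 — doesn't qualify, so Group B.

Group B, Group A, Group B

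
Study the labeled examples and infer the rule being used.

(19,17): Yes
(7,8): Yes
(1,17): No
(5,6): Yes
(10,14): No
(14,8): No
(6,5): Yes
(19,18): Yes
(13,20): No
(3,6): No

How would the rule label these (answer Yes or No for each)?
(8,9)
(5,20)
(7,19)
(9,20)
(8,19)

Yes, No, No, No, No

The common property of the 'Yes' items is: |first − second| ≤ 2. No 'No' item has it.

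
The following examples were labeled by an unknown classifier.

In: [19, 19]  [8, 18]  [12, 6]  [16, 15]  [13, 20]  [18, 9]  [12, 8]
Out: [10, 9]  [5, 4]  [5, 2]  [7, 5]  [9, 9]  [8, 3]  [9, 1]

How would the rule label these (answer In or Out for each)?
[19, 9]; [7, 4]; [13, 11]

One predicate separates the groups cleanly: max ≥ 12.
In: [19, 9], since max 19. Out: [7, 4], since max 7. In: [13, 11], since max 13.

In, Out, In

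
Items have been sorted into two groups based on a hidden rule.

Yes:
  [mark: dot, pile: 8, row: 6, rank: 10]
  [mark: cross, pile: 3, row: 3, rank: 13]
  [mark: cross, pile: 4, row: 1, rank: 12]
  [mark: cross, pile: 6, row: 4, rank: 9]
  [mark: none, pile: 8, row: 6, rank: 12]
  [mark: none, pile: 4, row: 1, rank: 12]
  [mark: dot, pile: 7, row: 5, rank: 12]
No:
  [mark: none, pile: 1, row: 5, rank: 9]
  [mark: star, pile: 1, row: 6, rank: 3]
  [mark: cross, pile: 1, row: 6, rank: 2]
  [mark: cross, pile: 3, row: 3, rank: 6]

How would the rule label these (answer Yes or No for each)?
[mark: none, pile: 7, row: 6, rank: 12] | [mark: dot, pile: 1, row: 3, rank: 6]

Yes, No

The distinguishing property — rank ≥ 9 AND pile ≥ 3 — holds for all the 'Yes' cases and none of the 'No' cases.
[mark: none, pile: 7, row: 6, rank: 12] → rank = 12, pile = 7 → Yes.
[mark: dot, pile: 1, row: 3, rank: 6] → rank = 6, pile = 1 → No.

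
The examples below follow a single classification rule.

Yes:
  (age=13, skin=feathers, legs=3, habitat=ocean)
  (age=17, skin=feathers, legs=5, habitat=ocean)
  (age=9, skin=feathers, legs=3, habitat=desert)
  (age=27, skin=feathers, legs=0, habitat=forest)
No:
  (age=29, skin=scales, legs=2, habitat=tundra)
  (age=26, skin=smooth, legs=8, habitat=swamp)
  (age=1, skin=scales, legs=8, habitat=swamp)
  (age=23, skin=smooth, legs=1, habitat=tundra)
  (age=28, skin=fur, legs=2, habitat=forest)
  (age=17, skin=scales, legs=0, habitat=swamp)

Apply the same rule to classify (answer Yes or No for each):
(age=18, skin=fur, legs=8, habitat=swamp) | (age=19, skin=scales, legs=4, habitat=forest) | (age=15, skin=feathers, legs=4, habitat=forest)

No, No, Yes

The distinguishing property — skin is feathers — holds for all the 'Yes' cases and none of the 'No' cases.
No: (age=18, skin=fur, legs=8, habitat=swamp), since skin is fur. No: (age=19, skin=scales, legs=4, habitat=forest), since skin is scales. Yes: (age=15, skin=feathers, legs=4, habitat=forest), since skin is feathers.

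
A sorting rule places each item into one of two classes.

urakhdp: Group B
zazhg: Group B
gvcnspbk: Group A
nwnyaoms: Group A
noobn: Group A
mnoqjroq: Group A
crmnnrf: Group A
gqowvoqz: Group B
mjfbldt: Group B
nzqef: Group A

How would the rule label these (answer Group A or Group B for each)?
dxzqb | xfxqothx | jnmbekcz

Group B, Group B, Group A

A rule that fits every label: contains 'n' — true of each 'Group A' example, false of each 'Group B' one.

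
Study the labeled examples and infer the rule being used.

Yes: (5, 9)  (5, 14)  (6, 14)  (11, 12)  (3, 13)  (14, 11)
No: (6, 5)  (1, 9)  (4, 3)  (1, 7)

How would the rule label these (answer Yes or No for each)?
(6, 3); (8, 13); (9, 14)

No, Yes, Yes

Every 'Yes' example satisfies: sum ≥ 14. None of the 'No' examples do.
(6, 3): No (6+3 = 9).
(8, 13): Yes (8+13 = 21).
(9, 14): Yes (9+14 = 23).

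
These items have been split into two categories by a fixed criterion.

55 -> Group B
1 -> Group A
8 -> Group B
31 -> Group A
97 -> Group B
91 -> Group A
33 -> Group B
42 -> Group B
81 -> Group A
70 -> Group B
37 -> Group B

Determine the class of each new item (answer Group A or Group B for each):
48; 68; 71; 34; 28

One predicate separates the groups cleanly: ends in digit 1.
48 — last digit 8, hence Group B.
68 — last digit 8, hence Group B.
71 — last digit 1, hence Group A.
34 — last digit 4, hence Group B.
28 — last digit 8, hence Group B.

Group B, Group B, Group A, Group B, Group B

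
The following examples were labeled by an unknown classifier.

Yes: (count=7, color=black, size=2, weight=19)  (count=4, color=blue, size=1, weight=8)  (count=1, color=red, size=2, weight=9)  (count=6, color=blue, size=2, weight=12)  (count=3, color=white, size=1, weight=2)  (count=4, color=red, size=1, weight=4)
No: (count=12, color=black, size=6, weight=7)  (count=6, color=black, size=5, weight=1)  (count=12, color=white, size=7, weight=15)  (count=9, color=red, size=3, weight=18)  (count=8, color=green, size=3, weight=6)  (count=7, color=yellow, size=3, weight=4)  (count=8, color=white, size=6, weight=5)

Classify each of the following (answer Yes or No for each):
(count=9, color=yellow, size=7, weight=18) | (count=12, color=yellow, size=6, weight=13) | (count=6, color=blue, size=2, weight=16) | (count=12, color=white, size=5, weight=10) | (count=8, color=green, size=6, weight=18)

The simplest hypothesis consistent with all the labels is: size ≤ 2.

No, No, Yes, No, No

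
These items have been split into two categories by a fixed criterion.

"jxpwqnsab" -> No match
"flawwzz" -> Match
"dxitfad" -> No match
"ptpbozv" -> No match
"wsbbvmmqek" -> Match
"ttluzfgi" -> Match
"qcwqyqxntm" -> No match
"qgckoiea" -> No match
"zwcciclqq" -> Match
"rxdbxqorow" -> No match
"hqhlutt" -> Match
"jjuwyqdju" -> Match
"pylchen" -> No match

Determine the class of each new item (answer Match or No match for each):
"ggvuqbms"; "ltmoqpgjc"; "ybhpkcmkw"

The classifier is using: has a double letter.
"ggvuqbms" → 'gg' doubled → Match.
"ltmoqpgjc" → no doubled letter → No match.
"ybhpkcmkw" → no doubled letter → No match.

Match, No match, No match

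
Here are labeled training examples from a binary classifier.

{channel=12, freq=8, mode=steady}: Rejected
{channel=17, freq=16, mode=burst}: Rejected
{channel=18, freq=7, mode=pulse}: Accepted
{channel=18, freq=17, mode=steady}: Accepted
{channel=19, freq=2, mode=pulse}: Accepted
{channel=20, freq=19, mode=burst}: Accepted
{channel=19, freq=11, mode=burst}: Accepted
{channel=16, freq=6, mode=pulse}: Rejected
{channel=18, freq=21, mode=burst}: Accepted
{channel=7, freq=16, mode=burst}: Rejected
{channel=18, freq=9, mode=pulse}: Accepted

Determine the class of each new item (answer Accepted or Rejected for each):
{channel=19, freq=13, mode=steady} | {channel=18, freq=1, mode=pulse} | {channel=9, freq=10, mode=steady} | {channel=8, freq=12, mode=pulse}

The pattern is that an item is 'Accepted' exactly when: channel ≥ 18.
{channel=19, freq=13, mode=steady} — channel = 19, hence Accepted. {channel=18, freq=1, mode=pulse} — channel = 18, hence Accepted. {channel=9, freq=10, mode=steady} — channel = 9, hence Rejected. {channel=8, freq=12, mode=pulse} — channel = 8, hence Rejected.

Accepted, Accepted, Rejected, Rejected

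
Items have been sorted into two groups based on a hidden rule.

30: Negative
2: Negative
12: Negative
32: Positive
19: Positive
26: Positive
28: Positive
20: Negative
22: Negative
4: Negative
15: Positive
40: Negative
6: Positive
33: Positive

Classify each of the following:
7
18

The rule appears to be: digit sum ≥ 5.
Positive: 7, since digit sum 7.
Positive: 18, since digit sum 1+8 = 9.

Positive, Positive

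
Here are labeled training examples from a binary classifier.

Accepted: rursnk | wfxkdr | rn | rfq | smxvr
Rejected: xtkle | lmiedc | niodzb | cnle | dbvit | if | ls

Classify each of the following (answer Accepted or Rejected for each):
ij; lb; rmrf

Every 'Accepted' example satisfies: contains 'r'. None of the 'Rejected' examples do.
ij: Rejected (no 'r').
lb: Rejected (no 'r').
rmrf: Accepted (has 'r').

Rejected, Rejected, Accepted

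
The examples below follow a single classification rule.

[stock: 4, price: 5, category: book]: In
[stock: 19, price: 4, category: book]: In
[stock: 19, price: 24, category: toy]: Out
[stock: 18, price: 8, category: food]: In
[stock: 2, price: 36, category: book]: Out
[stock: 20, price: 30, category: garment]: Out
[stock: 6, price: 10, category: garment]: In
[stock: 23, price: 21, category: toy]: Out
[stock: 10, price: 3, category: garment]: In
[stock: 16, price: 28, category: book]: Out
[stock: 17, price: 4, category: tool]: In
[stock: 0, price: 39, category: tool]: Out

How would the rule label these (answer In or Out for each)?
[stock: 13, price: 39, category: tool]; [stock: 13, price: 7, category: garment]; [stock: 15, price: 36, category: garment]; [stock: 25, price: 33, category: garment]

Out, In, Out, Out

A rule that fits every label: price ≤ 10 — true of each 'In' example, false of each 'Out' one.
[stock: 13, price: 39, category: tool]: price = 39, does not satisfy this → Out. [stock: 13, price: 7, category: garment]: price = 7, meets the rule → In. [stock: 15, price: 36, category: garment]: price = 36, does not satisfy this → Out. [stock: 25, price: 33, category: garment]: price = 33, does not satisfy this → Out.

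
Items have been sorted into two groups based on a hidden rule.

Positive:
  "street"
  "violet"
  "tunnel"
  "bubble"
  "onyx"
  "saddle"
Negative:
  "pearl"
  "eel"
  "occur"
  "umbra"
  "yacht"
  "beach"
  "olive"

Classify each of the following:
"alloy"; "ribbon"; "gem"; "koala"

All 'Positive' examples share one property — even length — and every 'Negative' example lacks it.

Negative, Positive, Negative, Negative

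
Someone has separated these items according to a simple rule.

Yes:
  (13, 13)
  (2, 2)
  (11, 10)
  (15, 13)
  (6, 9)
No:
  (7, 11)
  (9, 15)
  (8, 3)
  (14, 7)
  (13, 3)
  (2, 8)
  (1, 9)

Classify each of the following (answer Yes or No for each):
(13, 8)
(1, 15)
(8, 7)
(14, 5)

A rule that fits every label: |first − second| ≤ 3 — true of each 'Yes' example, false of each 'No' one.
(13, 8): |13−8| = 5, fails this test → No.
(1, 15): |1−15| = 14, fails this test → No.
(8, 7): |8−7| = 1, checks out → Yes.
(14, 5): |14−5| = 9, fails this test → No.

No, No, Yes, No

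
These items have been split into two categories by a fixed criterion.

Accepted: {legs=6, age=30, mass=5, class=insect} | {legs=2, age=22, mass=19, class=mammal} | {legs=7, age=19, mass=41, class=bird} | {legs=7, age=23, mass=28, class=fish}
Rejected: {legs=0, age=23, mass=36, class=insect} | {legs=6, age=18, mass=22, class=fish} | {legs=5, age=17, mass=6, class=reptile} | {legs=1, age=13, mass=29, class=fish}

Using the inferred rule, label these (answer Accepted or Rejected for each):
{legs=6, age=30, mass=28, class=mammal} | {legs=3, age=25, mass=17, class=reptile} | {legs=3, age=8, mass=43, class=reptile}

The simplest hypothesis consistent with all the labels is: age ≥ 19 AND legs ≥ 1.
{legs=6, age=30, mass=28, class=mammal} → age = 30, legs = 6 → Accepted. {legs=3, age=25, mass=17, class=reptile} → age = 25, legs = 3 → Accepted. {legs=3, age=8, mass=43, class=reptile} → age = 8, legs = 3 → Rejected.

Accepted, Accepted, Rejected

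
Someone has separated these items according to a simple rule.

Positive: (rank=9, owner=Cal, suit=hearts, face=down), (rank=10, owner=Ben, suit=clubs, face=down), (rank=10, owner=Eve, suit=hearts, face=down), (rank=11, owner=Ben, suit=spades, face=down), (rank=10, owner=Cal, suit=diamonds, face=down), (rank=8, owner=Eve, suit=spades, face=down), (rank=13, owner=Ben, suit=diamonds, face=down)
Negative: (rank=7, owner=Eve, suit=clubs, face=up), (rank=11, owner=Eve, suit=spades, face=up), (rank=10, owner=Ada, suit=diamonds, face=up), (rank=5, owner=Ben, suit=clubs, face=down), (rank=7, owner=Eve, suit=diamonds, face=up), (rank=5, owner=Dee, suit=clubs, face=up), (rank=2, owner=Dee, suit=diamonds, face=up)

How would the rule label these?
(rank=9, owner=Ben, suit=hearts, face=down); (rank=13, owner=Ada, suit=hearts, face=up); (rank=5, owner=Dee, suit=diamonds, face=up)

Positive, Negative, Negative

The common property of the 'Positive' items is: face is down AND rank ≥ 7. No 'Negative' item has it.
(rank=9, owner=Ben, suit=hearts, face=down) — face is down, rank = 9, hence Positive. (rank=13, owner=Ada, suit=hearts, face=up) — face is up, rank = 13, hence Negative. (rank=5, owner=Dee, suit=diamonds, face=up) — face is up, rank = 5, hence Negative.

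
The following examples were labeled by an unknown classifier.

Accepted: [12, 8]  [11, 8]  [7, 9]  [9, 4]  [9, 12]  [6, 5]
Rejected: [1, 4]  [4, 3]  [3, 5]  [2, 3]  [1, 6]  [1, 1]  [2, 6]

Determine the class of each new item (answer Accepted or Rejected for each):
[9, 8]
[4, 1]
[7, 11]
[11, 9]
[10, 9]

Rule: sum ≥ 11. This holds for each 'Accepted' example and fails for each 'Rejected' one.
[9, 8] — 9+8 = 17, hence Accepted. [4, 1] — 4+1 = 5, hence Rejected. [7, 11] — 7+11 = 18, hence Accepted. [11, 9] — 11+9 = 20, hence Accepted. [10, 9] — 10+9 = 19, hence Accepted.

Accepted, Rejected, Accepted, Accepted, Accepted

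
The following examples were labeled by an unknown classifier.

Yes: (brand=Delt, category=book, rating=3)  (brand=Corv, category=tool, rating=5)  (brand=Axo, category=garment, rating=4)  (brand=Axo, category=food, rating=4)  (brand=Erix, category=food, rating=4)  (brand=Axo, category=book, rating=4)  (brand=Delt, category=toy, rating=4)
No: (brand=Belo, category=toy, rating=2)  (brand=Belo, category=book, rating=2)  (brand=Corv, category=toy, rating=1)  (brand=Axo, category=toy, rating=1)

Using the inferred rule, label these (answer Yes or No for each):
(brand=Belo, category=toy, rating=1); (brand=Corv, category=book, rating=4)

No, Yes

The classifier is using: rating ≥ 3.
(brand=Belo, category=toy, rating=1): rating = 1, doesn't match → No. (brand=Corv, category=book, rating=4): rating = 4, satisfies this → Yes.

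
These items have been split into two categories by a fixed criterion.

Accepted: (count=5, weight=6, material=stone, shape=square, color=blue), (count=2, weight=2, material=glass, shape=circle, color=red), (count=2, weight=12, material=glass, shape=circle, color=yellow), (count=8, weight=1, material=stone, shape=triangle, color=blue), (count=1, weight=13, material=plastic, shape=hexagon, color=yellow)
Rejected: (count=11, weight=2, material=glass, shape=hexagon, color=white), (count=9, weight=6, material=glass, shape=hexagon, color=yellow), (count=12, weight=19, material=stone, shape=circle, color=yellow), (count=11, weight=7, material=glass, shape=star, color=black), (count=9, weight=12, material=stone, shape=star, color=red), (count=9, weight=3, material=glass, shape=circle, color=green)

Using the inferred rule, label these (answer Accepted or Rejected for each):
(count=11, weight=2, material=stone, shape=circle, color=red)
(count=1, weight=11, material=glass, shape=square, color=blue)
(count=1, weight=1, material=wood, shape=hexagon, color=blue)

The common property of the 'Accepted' items is: count ≤ 8. No 'Rejected' item has it.

Rejected, Accepted, Accepted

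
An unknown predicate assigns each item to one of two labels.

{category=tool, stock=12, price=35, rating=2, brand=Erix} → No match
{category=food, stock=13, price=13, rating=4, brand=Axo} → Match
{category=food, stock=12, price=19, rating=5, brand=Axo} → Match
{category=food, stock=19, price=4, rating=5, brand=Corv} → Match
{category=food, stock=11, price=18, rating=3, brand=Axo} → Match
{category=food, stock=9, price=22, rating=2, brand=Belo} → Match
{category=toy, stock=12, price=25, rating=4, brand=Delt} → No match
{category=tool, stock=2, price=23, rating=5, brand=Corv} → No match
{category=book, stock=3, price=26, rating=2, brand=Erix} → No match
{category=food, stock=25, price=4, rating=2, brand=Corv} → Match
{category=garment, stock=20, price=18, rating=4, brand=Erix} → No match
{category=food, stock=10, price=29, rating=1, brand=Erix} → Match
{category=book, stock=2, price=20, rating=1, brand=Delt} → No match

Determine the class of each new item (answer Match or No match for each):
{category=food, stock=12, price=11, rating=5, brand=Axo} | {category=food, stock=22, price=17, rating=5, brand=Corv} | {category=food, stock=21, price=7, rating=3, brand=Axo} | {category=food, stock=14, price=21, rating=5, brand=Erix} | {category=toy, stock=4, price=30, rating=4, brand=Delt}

The simplest hypothesis consistent with all the labels is: category is food.
{category=food, stock=12, price=11, rating=5, brand=Axo}: Match (category is food).
{category=food, stock=22, price=17, rating=5, brand=Corv}: Match (category is food).
{category=food, stock=21, price=7, rating=3, brand=Axo}: Match (category is food).
{category=food, stock=14, price=21, rating=5, brand=Erix}: Match (category is food).
{category=toy, stock=4, price=30, rating=4, brand=Delt}: No match (category is toy).

Match, Match, Match, Match, No match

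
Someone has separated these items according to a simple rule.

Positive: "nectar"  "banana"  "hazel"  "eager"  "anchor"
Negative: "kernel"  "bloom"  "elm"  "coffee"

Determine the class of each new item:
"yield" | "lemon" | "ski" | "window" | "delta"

Negative, Negative, Negative, Negative, Positive

The simplest hypothesis consistent with all the labels is: contains 'a'.
"yield": Negative (no 'a'). "lemon": Negative (no 'a'). "ski": Negative (no 'a'). "window": Negative (no 'a'). "delta": Positive (has 'a').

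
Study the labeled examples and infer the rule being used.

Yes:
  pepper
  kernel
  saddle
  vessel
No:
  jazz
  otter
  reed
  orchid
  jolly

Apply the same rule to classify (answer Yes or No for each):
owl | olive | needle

No, No, Yes

The pattern is that an item is 'Yes' exactly when: length 6 AND contains 'e'.
owl — length 3, no 'e', hence No.
olive — length 5, has 'e', hence No.
needle — length 6, has 'e', hence Yes.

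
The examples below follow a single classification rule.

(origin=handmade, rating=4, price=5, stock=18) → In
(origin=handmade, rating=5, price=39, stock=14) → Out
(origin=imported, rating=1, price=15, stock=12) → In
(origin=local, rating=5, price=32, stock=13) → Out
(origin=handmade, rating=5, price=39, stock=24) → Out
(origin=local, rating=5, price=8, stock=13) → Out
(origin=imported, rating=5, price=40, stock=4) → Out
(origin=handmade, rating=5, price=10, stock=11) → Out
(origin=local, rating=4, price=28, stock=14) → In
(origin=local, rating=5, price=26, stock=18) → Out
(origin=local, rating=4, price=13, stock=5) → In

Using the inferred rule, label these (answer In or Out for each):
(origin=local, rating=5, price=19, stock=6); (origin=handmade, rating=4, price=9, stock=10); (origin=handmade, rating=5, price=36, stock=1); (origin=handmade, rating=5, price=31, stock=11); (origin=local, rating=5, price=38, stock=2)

Out, In, Out, Out, Out

The common property of the 'In' items is: rating ≤ 4. No 'Out' item has it.
(origin=local, rating=5, price=19, stock=6): rating = 5 — lacks this property, so Out.
(origin=handmade, rating=4, price=9, stock=10): rating = 4 — satisfies this, so In.
(origin=handmade, rating=5, price=36, stock=1): rating = 5 — lacks this property, so Out.
(origin=handmade, rating=5, price=31, stock=11): rating = 5 — lacks this property, so Out.
(origin=local, rating=5, price=38, stock=2): rating = 5 — lacks this property, so Out.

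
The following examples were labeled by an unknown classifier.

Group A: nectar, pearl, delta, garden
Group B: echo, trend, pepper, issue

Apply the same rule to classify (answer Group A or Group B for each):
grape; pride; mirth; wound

Checking candidate rules against both groups, what survives is: contains 'a'.

Group A, Group B, Group B, Group B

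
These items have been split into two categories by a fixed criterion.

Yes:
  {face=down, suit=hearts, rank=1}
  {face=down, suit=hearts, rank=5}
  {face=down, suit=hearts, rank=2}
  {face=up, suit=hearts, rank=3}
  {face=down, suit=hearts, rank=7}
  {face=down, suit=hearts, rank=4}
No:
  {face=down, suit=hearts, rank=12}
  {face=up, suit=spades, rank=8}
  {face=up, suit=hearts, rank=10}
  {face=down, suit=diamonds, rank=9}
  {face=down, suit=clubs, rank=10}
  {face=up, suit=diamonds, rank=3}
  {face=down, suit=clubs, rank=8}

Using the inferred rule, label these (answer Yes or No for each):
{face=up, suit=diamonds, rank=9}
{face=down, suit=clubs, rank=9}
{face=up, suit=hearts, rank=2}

No, No, Yes

A rule that fits every label: suit is hearts AND rank ≤ 7 — true of each 'Yes' example, false of each 'No' one.
{face=up, suit=diamonds, rank=9}: suit is diamonds, rank = 9 — does not fit, so No.
{face=down, suit=clubs, rank=9}: suit is clubs, rank = 9 — does not fit, so No.
{face=up, suit=hearts, rank=2}: suit is hearts, rank = 2 — satisfies this, so Yes.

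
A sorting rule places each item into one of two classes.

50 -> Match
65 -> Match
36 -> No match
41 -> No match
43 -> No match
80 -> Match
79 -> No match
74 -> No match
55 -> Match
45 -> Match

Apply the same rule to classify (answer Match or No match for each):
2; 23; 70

No match, No match, Match

The classifier is using: multiple of 5.
2 — 2 = 5·0 + 2, hence No match.
23 — 23 = 5·4 + 3, hence No match.
70 — 70 = 5·14, hence Match.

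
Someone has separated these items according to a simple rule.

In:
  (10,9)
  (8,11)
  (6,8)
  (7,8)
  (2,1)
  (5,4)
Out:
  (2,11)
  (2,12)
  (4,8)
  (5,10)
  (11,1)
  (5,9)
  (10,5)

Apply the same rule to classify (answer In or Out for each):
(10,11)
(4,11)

In, Out

One predicate separates the groups cleanly: |first − second| ≤ 3.
(10,11) — |10−11| = 1, hence In. (4,11) — |4−11| = 7, hence Out.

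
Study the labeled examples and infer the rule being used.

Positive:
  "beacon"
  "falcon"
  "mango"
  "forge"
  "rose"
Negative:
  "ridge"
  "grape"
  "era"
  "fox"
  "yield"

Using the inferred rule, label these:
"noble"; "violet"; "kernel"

The classifier is using: length ≥ 4 AND contains 'o'.
"noble": length 5, has 'o' — checks out, so Positive.
"violet": length 6, has 'o' — checks out, so Positive.
"kernel": length 6, no 'o' — doesn't qualify, so Negative.

Positive, Positive, Negative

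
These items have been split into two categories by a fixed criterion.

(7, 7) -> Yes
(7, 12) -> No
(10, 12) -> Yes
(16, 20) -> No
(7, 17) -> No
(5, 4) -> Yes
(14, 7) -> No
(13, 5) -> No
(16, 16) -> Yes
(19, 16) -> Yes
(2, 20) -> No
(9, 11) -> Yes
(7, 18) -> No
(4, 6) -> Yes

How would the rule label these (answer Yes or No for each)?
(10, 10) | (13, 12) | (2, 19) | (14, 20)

The distinguishing property — |first − second| ≤ 3 — holds for all the 'Yes' cases and none of the 'No' cases.
(10, 10): |10−10| = 0 — matches, so Yes.
(13, 12): |13−12| = 1 — matches, so Yes.
(2, 19): |2−19| = 17 — fails this test, so No.
(14, 20): |14−20| = 6 — fails this test, so No.

Yes, Yes, No, No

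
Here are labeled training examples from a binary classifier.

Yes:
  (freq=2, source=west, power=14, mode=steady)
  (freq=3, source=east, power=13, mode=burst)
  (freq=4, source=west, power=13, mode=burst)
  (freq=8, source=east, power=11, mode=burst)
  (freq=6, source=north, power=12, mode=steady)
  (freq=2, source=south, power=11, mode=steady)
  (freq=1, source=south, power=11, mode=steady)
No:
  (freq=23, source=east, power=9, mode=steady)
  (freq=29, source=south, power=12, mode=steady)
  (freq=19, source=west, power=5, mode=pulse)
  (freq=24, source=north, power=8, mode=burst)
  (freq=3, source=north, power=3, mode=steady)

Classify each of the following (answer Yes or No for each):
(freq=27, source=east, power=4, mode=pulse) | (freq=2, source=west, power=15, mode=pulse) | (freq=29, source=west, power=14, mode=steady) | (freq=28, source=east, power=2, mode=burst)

One predicate separates the groups cleanly: freq ≤ 8 AND power ≥ 5.
(freq=27, source=east, power=4, mode=pulse): freq = 27, power = 4, doesn't match → No.
(freq=2, source=west, power=15, mode=pulse): freq = 2, power = 15, meets the rule → Yes.
(freq=29, source=west, power=14, mode=steady): freq = 29, power = 14, doesn't match → No.
(freq=28, source=east, power=2, mode=burst): freq = 28, power = 2, doesn't match → No.

No, Yes, No, No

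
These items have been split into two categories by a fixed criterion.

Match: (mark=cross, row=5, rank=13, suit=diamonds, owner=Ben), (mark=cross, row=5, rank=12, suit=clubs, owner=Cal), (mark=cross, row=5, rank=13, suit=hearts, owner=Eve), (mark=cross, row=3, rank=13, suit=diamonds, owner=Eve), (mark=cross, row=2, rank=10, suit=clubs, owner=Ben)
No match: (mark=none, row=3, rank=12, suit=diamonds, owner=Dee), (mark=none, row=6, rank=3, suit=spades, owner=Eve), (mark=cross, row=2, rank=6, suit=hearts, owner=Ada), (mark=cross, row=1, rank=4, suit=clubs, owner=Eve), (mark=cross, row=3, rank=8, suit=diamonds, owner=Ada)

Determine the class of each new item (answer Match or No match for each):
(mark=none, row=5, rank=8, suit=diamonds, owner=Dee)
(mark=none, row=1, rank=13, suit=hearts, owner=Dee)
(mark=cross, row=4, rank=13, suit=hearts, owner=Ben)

No match, No match, Match

Every 'Match' example satisfies: mark is cross AND rank ≥ 10. None of the 'No match' examples do.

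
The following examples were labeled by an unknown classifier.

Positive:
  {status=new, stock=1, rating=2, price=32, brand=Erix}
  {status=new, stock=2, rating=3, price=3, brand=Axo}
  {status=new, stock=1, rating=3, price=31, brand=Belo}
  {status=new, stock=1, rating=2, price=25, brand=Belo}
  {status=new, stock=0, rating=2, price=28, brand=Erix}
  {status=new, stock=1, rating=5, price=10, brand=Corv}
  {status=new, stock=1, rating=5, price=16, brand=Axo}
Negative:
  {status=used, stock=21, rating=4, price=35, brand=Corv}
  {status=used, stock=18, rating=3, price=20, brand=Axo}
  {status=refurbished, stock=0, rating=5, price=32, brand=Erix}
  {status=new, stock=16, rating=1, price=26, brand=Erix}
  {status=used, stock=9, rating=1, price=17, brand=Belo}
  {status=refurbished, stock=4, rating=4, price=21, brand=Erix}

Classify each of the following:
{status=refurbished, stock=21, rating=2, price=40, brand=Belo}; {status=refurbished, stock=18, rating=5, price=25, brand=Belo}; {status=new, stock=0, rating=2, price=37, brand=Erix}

Negative, Negative, Positive

The distinguishing property — status is new AND stock ≤ 2 — holds for all the 'Positive' cases and none of the 'Negative' cases.
{status=refurbished, stock=21, rating=2, price=40, brand=Belo}: Negative (status is refurbished, stock = 21).
{status=refurbished, stock=18, rating=5, price=25, brand=Belo}: Negative (status is refurbished, stock = 18).
{status=new, stock=0, rating=2, price=37, brand=Erix}: Positive (status is new, stock = 0).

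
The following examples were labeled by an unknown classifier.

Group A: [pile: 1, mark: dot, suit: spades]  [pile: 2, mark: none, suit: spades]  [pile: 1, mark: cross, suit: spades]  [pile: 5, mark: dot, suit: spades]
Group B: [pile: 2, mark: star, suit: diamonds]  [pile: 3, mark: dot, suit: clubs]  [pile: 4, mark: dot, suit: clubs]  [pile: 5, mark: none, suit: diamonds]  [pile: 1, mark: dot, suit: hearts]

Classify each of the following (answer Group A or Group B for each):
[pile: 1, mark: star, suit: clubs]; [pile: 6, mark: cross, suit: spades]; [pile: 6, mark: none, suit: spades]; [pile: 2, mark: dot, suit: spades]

All 'Group A' examples share one property — suit is spades — and every 'Group B' example lacks it.
[pile: 1, mark: star, suit: clubs]: Group B (suit is clubs).
[pile: 6, mark: cross, suit: spades]: Group A (suit is spades).
[pile: 6, mark: none, suit: spades]: Group A (suit is spades).
[pile: 2, mark: dot, suit: spades]: Group A (suit is spades).

Group B, Group A, Group A, Group A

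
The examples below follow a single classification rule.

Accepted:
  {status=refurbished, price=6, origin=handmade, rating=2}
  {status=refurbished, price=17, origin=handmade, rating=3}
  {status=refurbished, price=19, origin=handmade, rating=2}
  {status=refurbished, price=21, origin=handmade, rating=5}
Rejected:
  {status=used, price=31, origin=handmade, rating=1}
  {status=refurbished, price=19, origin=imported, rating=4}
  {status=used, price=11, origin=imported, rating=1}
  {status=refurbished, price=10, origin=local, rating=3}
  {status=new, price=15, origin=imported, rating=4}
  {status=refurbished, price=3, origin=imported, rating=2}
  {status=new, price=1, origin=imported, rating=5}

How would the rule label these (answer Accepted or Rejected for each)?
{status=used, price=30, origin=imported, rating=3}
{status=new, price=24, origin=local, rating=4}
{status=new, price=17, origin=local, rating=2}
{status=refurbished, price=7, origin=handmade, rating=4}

Rejected, Rejected, Rejected, Accepted

The rule appears to be: origin is handmade AND status is refurbished.
{status=used, price=30, origin=imported, rating=3}: origin is imported, status is used, does not satisfy this → Rejected. {status=new, price=24, origin=local, rating=4}: origin is local, status is new, does not satisfy this → Rejected. {status=new, price=17, origin=local, rating=2}: origin is local, status is new, does not satisfy this → Rejected. {status=refurbished, price=7, origin=handmade, rating=4}: origin is handmade, status is refurbished, satisfies this → Accepted.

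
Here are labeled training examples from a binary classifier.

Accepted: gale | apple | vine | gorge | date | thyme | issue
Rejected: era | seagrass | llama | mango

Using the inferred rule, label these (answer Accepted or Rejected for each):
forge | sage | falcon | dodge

'Accepted' ⟺ ends with 'e'.

Accepted, Accepted, Rejected, Accepted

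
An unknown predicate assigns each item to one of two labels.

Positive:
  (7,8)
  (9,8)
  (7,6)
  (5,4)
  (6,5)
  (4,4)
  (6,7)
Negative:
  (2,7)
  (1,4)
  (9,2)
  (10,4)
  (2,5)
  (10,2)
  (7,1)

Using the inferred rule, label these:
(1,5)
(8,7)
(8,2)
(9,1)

Negative, Positive, Negative, Negative

All 'Positive' examples share one property — |first − second| ≤ 1 — and every 'Negative' example lacks it.
(1,5): Negative (|1−5| = 4). (8,7): Positive (|8−7| = 1). (8,2): Negative (|8−2| = 6). (9,1): Negative (|9−1| = 8).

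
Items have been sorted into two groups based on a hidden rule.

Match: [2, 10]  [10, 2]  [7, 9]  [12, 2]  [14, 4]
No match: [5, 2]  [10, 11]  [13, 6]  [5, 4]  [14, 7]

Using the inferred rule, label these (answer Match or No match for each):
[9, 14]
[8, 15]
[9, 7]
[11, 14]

The distinguishing property — sum is even — holds for all the 'Match' cases and none of the 'No match' cases.
[9, 14]: 9+14 = 23, doesn't qualify → No match.
[8, 15]: 8+15 = 23, doesn't qualify → No match.
[9, 7]: 9+7 = 16, matches → Match.
[11, 14]: 11+14 = 25, doesn't qualify → No match.

No match, No match, Match, No match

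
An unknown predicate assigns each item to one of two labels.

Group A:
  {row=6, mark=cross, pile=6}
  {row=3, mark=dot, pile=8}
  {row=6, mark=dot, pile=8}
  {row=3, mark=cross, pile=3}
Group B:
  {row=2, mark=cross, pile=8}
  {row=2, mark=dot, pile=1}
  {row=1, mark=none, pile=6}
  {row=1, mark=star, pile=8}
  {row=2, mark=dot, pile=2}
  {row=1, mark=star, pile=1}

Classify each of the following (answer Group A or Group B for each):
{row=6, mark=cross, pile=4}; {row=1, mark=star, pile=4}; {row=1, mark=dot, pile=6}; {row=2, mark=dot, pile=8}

Group A, Group B, Group B, Group B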